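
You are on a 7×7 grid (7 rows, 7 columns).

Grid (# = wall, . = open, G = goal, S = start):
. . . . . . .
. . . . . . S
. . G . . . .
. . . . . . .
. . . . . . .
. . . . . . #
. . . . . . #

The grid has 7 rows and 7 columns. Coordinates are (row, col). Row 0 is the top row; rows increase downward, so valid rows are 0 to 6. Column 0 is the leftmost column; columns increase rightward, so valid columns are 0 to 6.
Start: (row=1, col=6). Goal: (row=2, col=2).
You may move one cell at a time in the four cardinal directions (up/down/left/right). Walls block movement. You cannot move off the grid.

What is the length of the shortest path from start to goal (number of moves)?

Answer: Shortest path length: 5

Derivation:
BFS from (row=1, col=6) until reaching (row=2, col=2):
  Distance 0: (row=1, col=6)
  Distance 1: (row=0, col=6), (row=1, col=5), (row=2, col=6)
  Distance 2: (row=0, col=5), (row=1, col=4), (row=2, col=5), (row=3, col=6)
  Distance 3: (row=0, col=4), (row=1, col=3), (row=2, col=4), (row=3, col=5), (row=4, col=6)
  Distance 4: (row=0, col=3), (row=1, col=2), (row=2, col=3), (row=3, col=4), (row=4, col=5)
  Distance 5: (row=0, col=2), (row=1, col=1), (row=2, col=2), (row=3, col=3), (row=4, col=4), (row=5, col=5)  <- goal reached here
One shortest path (5 moves): (row=1, col=6) -> (row=1, col=5) -> (row=1, col=4) -> (row=1, col=3) -> (row=1, col=2) -> (row=2, col=2)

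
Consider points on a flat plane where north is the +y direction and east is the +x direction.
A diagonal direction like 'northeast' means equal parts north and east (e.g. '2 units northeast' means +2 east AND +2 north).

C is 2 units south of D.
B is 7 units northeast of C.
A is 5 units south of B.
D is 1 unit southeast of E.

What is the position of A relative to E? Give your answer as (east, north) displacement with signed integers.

Place E at the origin (east=0, north=0).
  D is 1 unit southeast of E: delta (east=+1, north=-1); D at (east=1, north=-1).
  C is 2 units south of D: delta (east=+0, north=-2); C at (east=1, north=-3).
  B is 7 units northeast of C: delta (east=+7, north=+7); B at (east=8, north=4).
  A is 5 units south of B: delta (east=+0, north=-5); A at (east=8, north=-1).
Therefore A relative to E: (east=8, north=-1).

Answer: A is at (east=8, north=-1) relative to E.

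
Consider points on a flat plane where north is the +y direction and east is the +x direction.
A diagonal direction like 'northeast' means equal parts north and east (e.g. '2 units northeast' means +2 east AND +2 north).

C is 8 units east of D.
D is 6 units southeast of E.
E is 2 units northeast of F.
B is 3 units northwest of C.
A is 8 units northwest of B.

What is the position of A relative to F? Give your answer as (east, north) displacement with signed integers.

Place F at the origin (east=0, north=0).
  E is 2 units northeast of F: delta (east=+2, north=+2); E at (east=2, north=2).
  D is 6 units southeast of E: delta (east=+6, north=-6); D at (east=8, north=-4).
  C is 8 units east of D: delta (east=+8, north=+0); C at (east=16, north=-4).
  B is 3 units northwest of C: delta (east=-3, north=+3); B at (east=13, north=-1).
  A is 8 units northwest of B: delta (east=-8, north=+8); A at (east=5, north=7).
Therefore A relative to F: (east=5, north=7).

Answer: A is at (east=5, north=7) relative to F.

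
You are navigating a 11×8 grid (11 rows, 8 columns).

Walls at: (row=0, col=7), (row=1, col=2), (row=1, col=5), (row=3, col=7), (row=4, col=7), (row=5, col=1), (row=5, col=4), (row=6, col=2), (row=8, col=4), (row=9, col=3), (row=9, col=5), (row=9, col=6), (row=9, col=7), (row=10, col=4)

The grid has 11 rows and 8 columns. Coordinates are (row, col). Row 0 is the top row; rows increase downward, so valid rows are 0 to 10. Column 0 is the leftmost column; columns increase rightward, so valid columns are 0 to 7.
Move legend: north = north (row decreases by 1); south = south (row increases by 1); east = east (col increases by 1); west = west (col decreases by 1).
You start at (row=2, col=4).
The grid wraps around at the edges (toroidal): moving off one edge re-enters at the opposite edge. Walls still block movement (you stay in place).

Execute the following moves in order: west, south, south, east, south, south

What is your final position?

Start: (row=2, col=4)
  west (west): (row=2, col=4) -> (row=2, col=3)
  south (south): (row=2, col=3) -> (row=3, col=3)
  south (south): (row=3, col=3) -> (row=4, col=3)
  east (east): (row=4, col=3) -> (row=4, col=4)
  south (south): blocked, stay at (row=4, col=4)
  south (south): blocked, stay at (row=4, col=4)
Final: (row=4, col=4)

Answer: Final position: (row=4, col=4)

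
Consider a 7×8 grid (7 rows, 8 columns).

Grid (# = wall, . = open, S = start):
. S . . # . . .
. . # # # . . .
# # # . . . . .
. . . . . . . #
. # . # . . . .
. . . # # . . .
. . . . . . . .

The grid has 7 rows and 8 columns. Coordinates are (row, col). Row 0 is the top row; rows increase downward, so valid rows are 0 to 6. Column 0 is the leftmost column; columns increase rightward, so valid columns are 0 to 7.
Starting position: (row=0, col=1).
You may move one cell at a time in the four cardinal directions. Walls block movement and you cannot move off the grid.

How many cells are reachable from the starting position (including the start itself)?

Answer: Reachable cells: 6

Derivation:
BFS flood-fill from (row=0, col=1):
  Distance 0: (row=0, col=1)
  Distance 1: (row=0, col=0), (row=0, col=2), (row=1, col=1)
  Distance 2: (row=0, col=3), (row=1, col=0)
Total reachable: 6 (grid has 44 open cells total)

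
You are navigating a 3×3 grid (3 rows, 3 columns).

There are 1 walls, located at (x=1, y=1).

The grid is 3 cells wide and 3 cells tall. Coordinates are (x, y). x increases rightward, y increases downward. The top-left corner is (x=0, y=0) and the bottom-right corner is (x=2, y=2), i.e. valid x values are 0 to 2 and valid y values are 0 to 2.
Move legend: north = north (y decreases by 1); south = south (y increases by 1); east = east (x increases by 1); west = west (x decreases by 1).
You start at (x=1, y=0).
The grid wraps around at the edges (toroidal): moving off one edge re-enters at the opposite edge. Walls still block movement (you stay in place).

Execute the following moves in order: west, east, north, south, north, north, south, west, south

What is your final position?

Answer: Final position: (x=0, y=1)

Derivation:
Start: (x=1, y=0)
  west (west): (x=1, y=0) -> (x=0, y=0)
  east (east): (x=0, y=0) -> (x=1, y=0)
  north (north): (x=1, y=0) -> (x=1, y=2)
  south (south): (x=1, y=2) -> (x=1, y=0)
  north (north): (x=1, y=0) -> (x=1, y=2)
  north (north): blocked, stay at (x=1, y=2)
  south (south): (x=1, y=2) -> (x=1, y=0)
  west (west): (x=1, y=0) -> (x=0, y=0)
  south (south): (x=0, y=0) -> (x=0, y=1)
Final: (x=0, y=1)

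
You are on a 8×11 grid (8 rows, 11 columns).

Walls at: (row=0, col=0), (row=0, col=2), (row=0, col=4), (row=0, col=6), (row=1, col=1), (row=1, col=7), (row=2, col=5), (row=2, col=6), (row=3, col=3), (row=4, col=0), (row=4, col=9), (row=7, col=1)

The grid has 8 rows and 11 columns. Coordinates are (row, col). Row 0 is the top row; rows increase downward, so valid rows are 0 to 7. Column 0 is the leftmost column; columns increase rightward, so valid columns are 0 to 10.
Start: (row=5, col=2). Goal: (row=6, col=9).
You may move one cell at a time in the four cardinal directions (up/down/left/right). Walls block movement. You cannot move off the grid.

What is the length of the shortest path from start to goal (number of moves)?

Answer: Shortest path length: 8

Derivation:
BFS from (row=5, col=2) until reaching (row=6, col=9):
  Distance 0: (row=5, col=2)
  Distance 1: (row=4, col=2), (row=5, col=1), (row=5, col=3), (row=6, col=2)
  Distance 2: (row=3, col=2), (row=4, col=1), (row=4, col=3), (row=5, col=0), (row=5, col=4), (row=6, col=1), (row=6, col=3), (row=7, col=2)
  Distance 3: (row=2, col=2), (row=3, col=1), (row=4, col=4), (row=5, col=5), (row=6, col=0), (row=6, col=4), (row=7, col=3)
  Distance 4: (row=1, col=2), (row=2, col=1), (row=2, col=3), (row=3, col=0), (row=3, col=4), (row=4, col=5), (row=5, col=6), (row=6, col=5), (row=7, col=0), (row=7, col=4)
  Distance 5: (row=1, col=3), (row=2, col=0), (row=2, col=4), (row=3, col=5), (row=4, col=6), (row=5, col=7), (row=6, col=6), (row=7, col=5)
  Distance 6: (row=0, col=3), (row=1, col=0), (row=1, col=4), (row=3, col=6), (row=4, col=7), (row=5, col=8), (row=6, col=7), (row=7, col=6)
  Distance 7: (row=1, col=5), (row=3, col=7), (row=4, col=8), (row=5, col=9), (row=6, col=8), (row=7, col=7)
  Distance 8: (row=0, col=5), (row=1, col=6), (row=2, col=7), (row=3, col=8), (row=5, col=10), (row=6, col=9), (row=7, col=8)  <- goal reached here
One shortest path (8 moves): (row=5, col=2) -> (row=5, col=3) -> (row=5, col=4) -> (row=5, col=5) -> (row=5, col=6) -> (row=5, col=7) -> (row=5, col=8) -> (row=5, col=9) -> (row=6, col=9)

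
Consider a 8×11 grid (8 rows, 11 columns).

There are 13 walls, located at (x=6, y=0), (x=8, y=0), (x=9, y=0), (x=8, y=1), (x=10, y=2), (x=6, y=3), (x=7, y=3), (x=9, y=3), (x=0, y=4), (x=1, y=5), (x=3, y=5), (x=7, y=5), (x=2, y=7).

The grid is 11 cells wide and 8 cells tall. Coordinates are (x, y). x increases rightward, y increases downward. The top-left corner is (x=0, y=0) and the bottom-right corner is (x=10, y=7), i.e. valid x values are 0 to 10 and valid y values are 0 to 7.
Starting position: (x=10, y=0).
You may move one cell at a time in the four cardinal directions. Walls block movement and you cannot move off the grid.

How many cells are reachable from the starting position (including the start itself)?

BFS flood-fill from (x=10, y=0):
  Distance 0: (x=10, y=0)
  Distance 1: (x=10, y=1)
  Distance 2: (x=9, y=1)
  Distance 3: (x=9, y=2)
  Distance 4: (x=8, y=2)
  Distance 5: (x=7, y=2), (x=8, y=3)
  Distance 6: (x=7, y=1), (x=6, y=2), (x=8, y=4)
  Distance 7: (x=7, y=0), (x=6, y=1), (x=5, y=2), (x=7, y=4), (x=9, y=4), (x=8, y=5)
  Distance 8: (x=5, y=1), (x=4, y=2), (x=5, y=3), (x=6, y=4), (x=10, y=4), (x=9, y=5), (x=8, y=6)
  Distance 9: (x=5, y=0), (x=4, y=1), (x=3, y=2), (x=4, y=3), (x=10, y=3), (x=5, y=4), (x=6, y=5), (x=10, y=5), (x=7, y=6), (x=9, y=6), (x=8, y=7)
  Distance 10: (x=4, y=0), (x=3, y=1), (x=2, y=2), (x=3, y=3), (x=4, y=4), (x=5, y=5), (x=6, y=6), (x=10, y=6), (x=7, y=7), (x=9, y=7)
  Distance 11: (x=3, y=0), (x=2, y=1), (x=1, y=2), (x=2, y=3), (x=3, y=4), (x=4, y=5), (x=5, y=6), (x=6, y=7), (x=10, y=7)
  Distance 12: (x=2, y=0), (x=1, y=1), (x=0, y=2), (x=1, y=3), (x=2, y=4), (x=4, y=6), (x=5, y=7)
  Distance 13: (x=1, y=0), (x=0, y=1), (x=0, y=3), (x=1, y=4), (x=2, y=5), (x=3, y=6), (x=4, y=7)
  Distance 14: (x=0, y=0), (x=2, y=6), (x=3, y=7)
  Distance 15: (x=1, y=6)
  Distance 16: (x=0, y=6), (x=1, y=7)
  Distance 17: (x=0, y=5), (x=0, y=7)
Total reachable: 75 (grid has 75 open cells total)

Answer: Reachable cells: 75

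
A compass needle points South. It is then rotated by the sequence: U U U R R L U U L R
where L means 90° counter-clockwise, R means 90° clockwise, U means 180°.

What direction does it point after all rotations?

Start: South
  U (U-turn (180°)) -> North
  U (U-turn (180°)) -> South
  U (U-turn (180°)) -> North
  R (right (90° clockwise)) -> East
  R (right (90° clockwise)) -> South
  L (left (90° counter-clockwise)) -> East
  U (U-turn (180°)) -> West
  U (U-turn (180°)) -> East
  L (left (90° counter-clockwise)) -> North
  R (right (90° clockwise)) -> East
Final: East

Answer: Final heading: East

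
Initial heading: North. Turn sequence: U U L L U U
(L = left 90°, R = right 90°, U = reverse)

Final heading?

Start: North
  U (U-turn (180°)) -> South
  U (U-turn (180°)) -> North
  L (left (90° counter-clockwise)) -> West
  L (left (90° counter-clockwise)) -> South
  U (U-turn (180°)) -> North
  U (U-turn (180°)) -> South
Final: South

Answer: Final heading: South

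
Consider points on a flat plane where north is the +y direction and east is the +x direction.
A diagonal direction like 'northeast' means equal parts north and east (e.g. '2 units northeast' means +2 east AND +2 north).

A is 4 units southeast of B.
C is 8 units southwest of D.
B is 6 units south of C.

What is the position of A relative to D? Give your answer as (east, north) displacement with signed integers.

Answer: A is at (east=-4, north=-18) relative to D.

Derivation:
Place D at the origin (east=0, north=0).
  C is 8 units southwest of D: delta (east=-8, north=-8); C at (east=-8, north=-8).
  B is 6 units south of C: delta (east=+0, north=-6); B at (east=-8, north=-14).
  A is 4 units southeast of B: delta (east=+4, north=-4); A at (east=-4, north=-18).
Therefore A relative to D: (east=-4, north=-18).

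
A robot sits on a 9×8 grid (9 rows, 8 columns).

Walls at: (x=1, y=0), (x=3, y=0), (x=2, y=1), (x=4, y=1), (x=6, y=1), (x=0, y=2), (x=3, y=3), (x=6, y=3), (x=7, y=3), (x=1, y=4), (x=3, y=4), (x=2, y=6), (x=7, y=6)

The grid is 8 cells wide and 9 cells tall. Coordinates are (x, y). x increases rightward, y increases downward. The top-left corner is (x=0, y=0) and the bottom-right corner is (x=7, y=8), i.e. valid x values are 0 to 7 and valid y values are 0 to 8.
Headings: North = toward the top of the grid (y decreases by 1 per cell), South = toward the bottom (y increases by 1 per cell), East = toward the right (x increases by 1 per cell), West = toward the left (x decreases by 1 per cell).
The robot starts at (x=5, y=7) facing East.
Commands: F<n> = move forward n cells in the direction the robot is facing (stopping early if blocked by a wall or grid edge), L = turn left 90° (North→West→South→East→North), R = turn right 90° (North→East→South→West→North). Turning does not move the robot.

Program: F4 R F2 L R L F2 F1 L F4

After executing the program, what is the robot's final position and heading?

Answer: Final position: (x=7, y=7), facing North

Derivation:
Start: (x=5, y=7), facing East
  F4: move forward 2/4 (blocked), now at (x=7, y=7)
  R: turn right, now facing South
  F2: move forward 1/2 (blocked), now at (x=7, y=8)
  L: turn left, now facing East
  R: turn right, now facing South
  L: turn left, now facing East
  F2: move forward 0/2 (blocked), now at (x=7, y=8)
  F1: move forward 0/1 (blocked), now at (x=7, y=8)
  L: turn left, now facing North
  F4: move forward 1/4 (blocked), now at (x=7, y=7)
Final: (x=7, y=7), facing North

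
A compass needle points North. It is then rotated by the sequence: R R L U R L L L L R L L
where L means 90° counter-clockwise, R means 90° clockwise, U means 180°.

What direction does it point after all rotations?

Start: North
  R (right (90° clockwise)) -> East
  R (right (90° clockwise)) -> South
  L (left (90° counter-clockwise)) -> East
  U (U-turn (180°)) -> West
  R (right (90° clockwise)) -> North
  L (left (90° counter-clockwise)) -> West
  L (left (90° counter-clockwise)) -> South
  L (left (90° counter-clockwise)) -> East
  L (left (90° counter-clockwise)) -> North
  R (right (90° clockwise)) -> East
  L (left (90° counter-clockwise)) -> North
  L (left (90° counter-clockwise)) -> West
Final: West

Answer: Final heading: West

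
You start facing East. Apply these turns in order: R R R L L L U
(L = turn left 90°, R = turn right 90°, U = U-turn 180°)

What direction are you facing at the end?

Answer: Final heading: West

Derivation:
Start: East
  R (right (90° clockwise)) -> South
  R (right (90° clockwise)) -> West
  R (right (90° clockwise)) -> North
  L (left (90° counter-clockwise)) -> West
  L (left (90° counter-clockwise)) -> South
  L (left (90° counter-clockwise)) -> East
  U (U-turn (180°)) -> West
Final: West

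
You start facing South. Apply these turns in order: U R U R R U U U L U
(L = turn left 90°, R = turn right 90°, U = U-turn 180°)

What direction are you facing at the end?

Start: South
  U (U-turn (180°)) -> North
  R (right (90° clockwise)) -> East
  U (U-turn (180°)) -> West
  R (right (90° clockwise)) -> North
  R (right (90° clockwise)) -> East
  U (U-turn (180°)) -> West
  U (U-turn (180°)) -> East
  U (U-turn (180°)) -> West
  L (left (90° counter-clockwise)) -> South
  U (U-turn (180°)) -> North
Final: North

Answer: Final heading: North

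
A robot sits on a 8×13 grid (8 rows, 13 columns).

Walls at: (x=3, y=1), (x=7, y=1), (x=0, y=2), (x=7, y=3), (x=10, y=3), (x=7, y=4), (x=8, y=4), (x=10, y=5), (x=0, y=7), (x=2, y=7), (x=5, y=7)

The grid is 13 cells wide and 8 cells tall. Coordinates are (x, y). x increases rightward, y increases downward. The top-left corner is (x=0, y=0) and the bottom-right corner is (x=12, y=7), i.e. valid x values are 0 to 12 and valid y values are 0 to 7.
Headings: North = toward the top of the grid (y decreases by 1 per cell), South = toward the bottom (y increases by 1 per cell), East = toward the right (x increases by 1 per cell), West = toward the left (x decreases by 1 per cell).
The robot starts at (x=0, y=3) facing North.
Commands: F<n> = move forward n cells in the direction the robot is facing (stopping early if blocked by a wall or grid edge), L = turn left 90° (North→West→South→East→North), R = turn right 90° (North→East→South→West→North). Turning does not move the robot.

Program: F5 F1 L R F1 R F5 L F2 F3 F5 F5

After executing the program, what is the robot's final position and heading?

Answer: Final position: (x=5, y=0), facing North

Derivation:
Start: (x=0, y=3), facing North
  F5: move forward 0/5 (blocked), now at (x=0, y=3)
  F1: move forward 0/1 (blocked), now at (x=0, y=3)
  L: turn left, now facing West
  R: turn right, now facing North
  F1: move forward 0/1 (blocked), now at (x=0, y=3)
  R: turn right, now facing East
  F5: move forward 5, now at (x=5, y=3)
  L: turn left, now facing North
  F2: move forward 2, now at (x=5, y=1)
  F3: move forward 1/3 (blocked), now at (x=5, y=0)
  F5: move forward 0/5 (blocked), now at (x=5, y=0)
  F5: move forward 0/5 (blocked), now at (x=5, y=0)
Final: (x=5, y=0), facing North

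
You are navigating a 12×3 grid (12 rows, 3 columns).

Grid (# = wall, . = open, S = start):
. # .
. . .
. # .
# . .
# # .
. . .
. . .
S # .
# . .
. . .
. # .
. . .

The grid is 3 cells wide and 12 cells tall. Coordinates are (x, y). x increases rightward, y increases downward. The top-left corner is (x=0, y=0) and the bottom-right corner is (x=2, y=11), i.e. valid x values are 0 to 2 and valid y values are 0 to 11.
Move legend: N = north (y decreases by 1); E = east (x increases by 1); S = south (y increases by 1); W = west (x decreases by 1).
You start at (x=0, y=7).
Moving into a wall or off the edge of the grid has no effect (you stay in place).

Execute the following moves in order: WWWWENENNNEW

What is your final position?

Answer: Final position: (x=1, y=5)

Derivation:
Start: (x=0, y=7)
  [×4]W (west): blocked, stay at (x=0, y=7)
  E (east): blocked, stay at (x=0, y=7)
  N (north): (x=0, y=7) -> (x=0, y=6)
  E (east): (x=0, y=6) -> (x=1, y=6)
  N (north): (x=1, y=6) -> (x=1, y=5)
  N (north): blocked, stay at (x=1, y=5)
  N (north): blocked, stay at (x=1, y=5)
  E (east): (x=1, y=5) -> (x=2, y=5)
  W (west): (x=2, y=5) -> (x=1, y=5)
Final: (x=1, y=5)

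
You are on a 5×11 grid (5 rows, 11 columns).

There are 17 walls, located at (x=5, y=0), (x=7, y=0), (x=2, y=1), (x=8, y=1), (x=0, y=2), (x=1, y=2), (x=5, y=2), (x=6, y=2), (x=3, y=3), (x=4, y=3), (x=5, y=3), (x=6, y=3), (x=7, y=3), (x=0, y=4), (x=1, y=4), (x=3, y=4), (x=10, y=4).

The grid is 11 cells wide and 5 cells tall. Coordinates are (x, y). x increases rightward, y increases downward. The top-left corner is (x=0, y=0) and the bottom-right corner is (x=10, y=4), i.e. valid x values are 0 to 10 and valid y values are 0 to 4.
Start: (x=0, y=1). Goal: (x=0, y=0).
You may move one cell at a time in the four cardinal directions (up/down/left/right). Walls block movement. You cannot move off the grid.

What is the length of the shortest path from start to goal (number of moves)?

Answer: Shortest path length: 1

Derivation:
BFS from (x=0, y=1) until reaching (x=0, y=0):
  Distance 0: (x=0, y=1)
  Distance 1: (x=0, y=0), (x=1, y=1)  <- goal reached here
One shortest path (1 moves): (x=0, y=1) -> (x=0, y=0)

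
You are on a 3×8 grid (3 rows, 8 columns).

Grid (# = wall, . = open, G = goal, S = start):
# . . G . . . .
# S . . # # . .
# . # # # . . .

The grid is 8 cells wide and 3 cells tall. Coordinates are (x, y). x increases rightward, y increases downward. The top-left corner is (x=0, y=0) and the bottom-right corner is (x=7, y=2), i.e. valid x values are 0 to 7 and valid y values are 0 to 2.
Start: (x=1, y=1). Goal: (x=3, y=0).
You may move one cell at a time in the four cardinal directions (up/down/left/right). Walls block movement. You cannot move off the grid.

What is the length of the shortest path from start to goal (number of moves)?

BFS from (x=1, y=1) until reaching (x=3, y=0):
  Distance 0: (x=1, y=1)
  Distance 1: (x=1, y=0), (x=2, y=1), (x=1, y=2)
  Distance 2: (x=2, y=0), (x=3, y=1)
  Distance 3: (x=3, y=0)  <- goal reached here
One shortest path (3 moves): (x=1, y=1) -> (x=2, y=1) -> (x=3, y=1) -> (x=3, y=0)

Answer: Shortest path length: 3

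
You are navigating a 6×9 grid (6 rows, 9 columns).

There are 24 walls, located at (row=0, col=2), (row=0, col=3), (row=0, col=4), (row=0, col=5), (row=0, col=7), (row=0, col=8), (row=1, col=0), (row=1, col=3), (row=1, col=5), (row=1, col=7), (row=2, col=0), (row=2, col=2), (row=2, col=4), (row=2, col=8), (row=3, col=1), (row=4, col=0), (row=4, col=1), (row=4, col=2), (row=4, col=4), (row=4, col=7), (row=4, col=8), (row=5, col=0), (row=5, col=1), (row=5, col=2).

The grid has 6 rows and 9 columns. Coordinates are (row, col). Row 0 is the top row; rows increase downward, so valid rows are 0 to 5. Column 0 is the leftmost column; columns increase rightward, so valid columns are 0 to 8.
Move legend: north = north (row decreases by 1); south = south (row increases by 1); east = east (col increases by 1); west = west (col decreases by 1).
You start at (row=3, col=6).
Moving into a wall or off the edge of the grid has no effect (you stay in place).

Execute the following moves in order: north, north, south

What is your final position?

Start: (row=3, col=6)
  north (north): (row=3, col=6) -> (row=2, col=6)
  north (north): (row=2, col=6) -> (row=1, col=6)
  south (south): (row=1, col=6) -> (row=2, col=6)
Final: (row=2, col=6)

Answer: Final position: (row=2, col=6)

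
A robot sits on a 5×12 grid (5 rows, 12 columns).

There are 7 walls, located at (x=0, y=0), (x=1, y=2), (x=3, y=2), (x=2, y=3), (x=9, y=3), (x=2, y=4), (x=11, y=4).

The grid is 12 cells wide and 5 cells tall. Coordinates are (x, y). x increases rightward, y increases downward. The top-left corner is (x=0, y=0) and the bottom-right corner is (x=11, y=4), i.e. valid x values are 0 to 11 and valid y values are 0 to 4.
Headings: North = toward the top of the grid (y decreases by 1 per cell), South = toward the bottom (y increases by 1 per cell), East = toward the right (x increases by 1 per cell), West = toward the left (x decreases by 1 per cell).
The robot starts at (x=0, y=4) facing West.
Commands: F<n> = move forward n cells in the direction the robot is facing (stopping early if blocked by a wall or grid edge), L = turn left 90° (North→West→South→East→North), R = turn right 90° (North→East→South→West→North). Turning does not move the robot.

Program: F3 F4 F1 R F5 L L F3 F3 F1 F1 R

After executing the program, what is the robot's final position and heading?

Answer: Final position: (x=0, y=4), facing West

Derivation:
Start: (x=0, y=4), facing West
  F3: move forward 0/3 (blocked), now at (x=0, y=4)
  F4: move forward 0/4 (blocked), now at (x=0, y=4)
  F1: move forward 0/1 (blocked), now at (x=0, y=4)
  R: turn right, now facing North
  F5: move forward 3/5 (blocked), now at (x=0, y=1)
  L: turn left, now facing West
  L: turn left, now facing South
  F3: move forward 3, now at (x=0, y=4)
  F3: move forward 0/3 (blocked), now at (x=0, y=4)
  F1: move forward 0/1 (blocked), now at (x=0, y=4)
  F1: move forward 0/1 (blocked), now at (x=0, y=4)
  R: turn right, now facing West
Final: (x=0, y=4), facing West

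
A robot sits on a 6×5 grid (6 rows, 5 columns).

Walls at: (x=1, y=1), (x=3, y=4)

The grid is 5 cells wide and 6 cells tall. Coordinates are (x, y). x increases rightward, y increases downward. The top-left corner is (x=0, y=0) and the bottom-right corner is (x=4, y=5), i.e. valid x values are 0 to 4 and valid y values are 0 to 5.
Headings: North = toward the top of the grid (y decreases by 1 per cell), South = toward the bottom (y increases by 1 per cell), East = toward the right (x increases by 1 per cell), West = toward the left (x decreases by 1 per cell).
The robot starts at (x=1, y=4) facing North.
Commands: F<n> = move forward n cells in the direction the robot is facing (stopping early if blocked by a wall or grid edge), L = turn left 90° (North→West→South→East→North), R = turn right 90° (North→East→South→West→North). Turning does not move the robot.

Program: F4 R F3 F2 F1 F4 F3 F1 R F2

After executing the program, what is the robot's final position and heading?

Answer: Final position: (x=4, y=4), facing South

Derivation:
Start: (x=1, y=4), facing North
  F4: move forward 2/4 (blocked), now at (x=1, y=2)
  R: turn right, now facing East
  F3: move forward 3, now at (x=4, y=2)
  F2: move forward 0/2 (blocked), now at (x=4, y=2)
  F1: move forward 0/1 (blocked), now at (x=4, y=2)
  F4: move forward 0/4 (blocked), now at (x=4, y=2)
  F3: move forward 0/3 (blocked), now at (x=4, y=2)
  F1: move forward 0/1 (blocked), now at (x=4, y=2)
  R: turn right, now facing South
  F2: move forward 2, now at (x=4, y=4)
Final: (x=4, y=4), facing South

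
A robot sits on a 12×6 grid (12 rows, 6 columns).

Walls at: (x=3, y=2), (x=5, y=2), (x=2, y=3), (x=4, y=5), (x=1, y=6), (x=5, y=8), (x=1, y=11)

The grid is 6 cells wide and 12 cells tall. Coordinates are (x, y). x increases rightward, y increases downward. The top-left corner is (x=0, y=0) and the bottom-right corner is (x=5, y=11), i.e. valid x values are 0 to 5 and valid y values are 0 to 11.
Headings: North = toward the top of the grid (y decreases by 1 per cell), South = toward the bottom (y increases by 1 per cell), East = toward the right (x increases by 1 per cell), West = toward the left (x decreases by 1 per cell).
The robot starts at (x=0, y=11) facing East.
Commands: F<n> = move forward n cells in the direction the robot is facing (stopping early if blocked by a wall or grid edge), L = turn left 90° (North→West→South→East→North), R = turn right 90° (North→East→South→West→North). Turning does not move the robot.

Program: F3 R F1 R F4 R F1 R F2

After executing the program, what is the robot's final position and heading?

Start: (x=0, y=11), facing East
  F3: move forward 0/3 (blocked), now at (x=0, y=11)
  R: turn right, now facing South
  F1: move forward 0/1 (blocked), now at (x=0, y=11)
  R: turn right, now facing West
  F4: move forward 0/4 (blocked), now at (x=0, y=11)
  R: turn right, now facing North
  F1: move forward 1, now at (x=0, y=10)
  R: turn right, now facing East
  F2: move forward 2, now at (x=2, y=10)
Final: (x=2, y=10), facing East

Answer: Final position: (x=2, y=10), facing East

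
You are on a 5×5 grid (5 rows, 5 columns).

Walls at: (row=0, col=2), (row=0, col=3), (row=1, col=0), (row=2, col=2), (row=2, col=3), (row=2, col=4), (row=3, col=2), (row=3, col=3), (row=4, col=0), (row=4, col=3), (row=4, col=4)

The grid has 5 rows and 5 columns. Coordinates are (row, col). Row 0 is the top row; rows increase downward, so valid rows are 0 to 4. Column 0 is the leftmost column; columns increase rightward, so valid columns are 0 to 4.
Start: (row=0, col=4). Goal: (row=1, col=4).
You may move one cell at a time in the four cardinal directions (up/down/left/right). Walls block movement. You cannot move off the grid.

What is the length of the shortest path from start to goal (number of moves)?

Answer: Shortest path length: 1

Derivation:
BFS from (row=0, col=4) until reaching (row=1, col=4):
  Distance 0: (row=0, col=4)
  Distance 1: (row=1, col=4)  <- goal reached here
One shortest path (1 moves): (row=0, col=4) -> (row=1, col=4)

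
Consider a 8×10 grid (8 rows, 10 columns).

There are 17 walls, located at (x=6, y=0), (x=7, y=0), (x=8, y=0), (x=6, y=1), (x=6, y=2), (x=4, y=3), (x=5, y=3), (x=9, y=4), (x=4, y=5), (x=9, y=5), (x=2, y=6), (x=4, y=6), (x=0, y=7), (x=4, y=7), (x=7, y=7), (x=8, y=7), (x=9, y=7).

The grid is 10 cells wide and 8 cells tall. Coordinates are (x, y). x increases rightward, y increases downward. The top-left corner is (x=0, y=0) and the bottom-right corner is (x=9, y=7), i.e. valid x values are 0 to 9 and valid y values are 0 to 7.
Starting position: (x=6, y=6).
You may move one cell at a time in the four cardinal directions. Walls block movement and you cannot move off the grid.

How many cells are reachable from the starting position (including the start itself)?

BFS flood-fill from (x=6, y=6):
  Distance 0: (x=6, y=6)
  Distance 1: (x=6, y=5), (x=5, y=6), (x=7, y=6), (x=6, y=7)
  Distance 2: (x=6, y=4), (x=5, y=5), (x=7, y=5), (x=8, y=6), (x=5, y=7)
  Distance 3: (x=6, y=3), (x=5, y=4), (x=7, y=4), (x=8, y=5), (x=9, y=6)
  Distance 4: (x=7, y=3), (x=4, y=4), (x=8, y=4)
  Distance 5: (x=7, y=2), (x=8, y=3), (x=3, y=4)
  Distance 6: (x=7, y=1), (x=8, y=2), (x=3, y=3), (x=9, y=3), (x=2, y=4), (x=3, y=5)
  Distance 7: (x=8, y=1), (x=3, y=2), (x=9, y=2), (x=2, y=3), (x=1, y=4), (x=2, y=5), (x=3, y=6)
  Distance 8: (x=3, y=1), (x=9, y=1), (x=2, y=2), (x=4, y=2), (x=1, y=3), (x=0, y=4), (x=1, y=5), (x=3, y=7)
  Distance 9: (x=3, y=0), (x=9, y=0), (x=2, y=1), (x=4, y=1), (x=1, y=2), (x=5, y=2), (x=0, y=3), (x=0, y=5), (x=1, y=6), (x=2, y=7)
  Distance 10: (x=2, y=0), (x=4, y=0), (x=1, y=1), (x=5, y=1), (x=0, y=2), (x=0, y=6), (x=1, y=7)
  Distance 11: (x=1, y=0), (x=5, y=0), (x=0, y=1)
  Distance 12: (x=0, y=0)
Total reachable: 63 (grid has 63 open cells total)

Answer: Reachable cells: 63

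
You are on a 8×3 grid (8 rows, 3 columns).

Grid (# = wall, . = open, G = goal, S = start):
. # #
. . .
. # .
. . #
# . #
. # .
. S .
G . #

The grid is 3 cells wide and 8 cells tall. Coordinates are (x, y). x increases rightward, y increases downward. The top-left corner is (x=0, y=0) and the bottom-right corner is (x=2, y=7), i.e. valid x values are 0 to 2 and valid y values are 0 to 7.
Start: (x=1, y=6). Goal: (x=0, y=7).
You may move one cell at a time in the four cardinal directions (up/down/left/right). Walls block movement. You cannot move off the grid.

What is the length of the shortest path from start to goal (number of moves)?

Answer: Shortest path length: 2

Derivation:
BFS from (x=1, y=6) until reaching (x=0, y=7):
  Distance 0: (x=1, y=6)
  Distance 1: (x=0, y=6), (x=2, y=6), (x=1, y=7)
  Distance 2: (x=0, y=5), (x=2, y=5), (x=0, y=7)  <- goal reached here
One shortest path (2 moves): (x=1, y=6) -> (x=0, y=6) -> (x=0, y=7)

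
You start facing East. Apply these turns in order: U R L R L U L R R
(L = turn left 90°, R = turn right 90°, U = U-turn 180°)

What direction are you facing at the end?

Answer: Final heading: South

Derivation:
Start: East
  U (U-turn (180°)) -> West
  R (right (90° clockwise)) -> North
  L (left (90° counter-clockwise)) -> West
  R (right (90° clockwise)) -> North
  L (left (90° counter-clockwise)) -> West
  U (U-turn (180°)) -> East
  L (left (90° counter-clockwise)) -> North
  R (right (90° clockwise)) -> East
  R (right (90° clockwise)) -> South
Final: South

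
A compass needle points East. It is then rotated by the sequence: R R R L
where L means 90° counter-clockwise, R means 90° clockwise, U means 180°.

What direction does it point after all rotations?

Answer: Final heading: West

Derivation:
Start: East
  R (right (90° clockwise)) -> South
  R (right (90° clockwise)) -> West
  R (right (90° clockwise)) -> North
  L (left (90° counter-clockwise)) -> West
Final: West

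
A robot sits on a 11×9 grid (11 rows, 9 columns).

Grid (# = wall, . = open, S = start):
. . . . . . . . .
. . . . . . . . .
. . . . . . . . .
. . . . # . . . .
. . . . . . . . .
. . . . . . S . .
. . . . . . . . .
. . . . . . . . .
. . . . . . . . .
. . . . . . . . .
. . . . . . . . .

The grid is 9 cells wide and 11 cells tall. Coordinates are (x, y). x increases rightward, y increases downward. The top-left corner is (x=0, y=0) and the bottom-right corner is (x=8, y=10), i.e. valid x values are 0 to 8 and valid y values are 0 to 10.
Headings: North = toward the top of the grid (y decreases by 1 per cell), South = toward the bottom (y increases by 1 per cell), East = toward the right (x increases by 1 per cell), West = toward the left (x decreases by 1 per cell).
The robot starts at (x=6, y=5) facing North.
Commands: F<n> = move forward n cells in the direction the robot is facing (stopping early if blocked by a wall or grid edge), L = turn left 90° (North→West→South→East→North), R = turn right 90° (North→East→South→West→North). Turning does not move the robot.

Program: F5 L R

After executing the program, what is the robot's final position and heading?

Answer: Final position: (x=6, y=0), facing North

Derivation:
Start: (x=6, y=5), facing North
  F5: move forward 5, now at (x=6, y=0)
  L: turn left, now facing West
  R: turn right, now facing North
Final: (x=6, y=0), facing North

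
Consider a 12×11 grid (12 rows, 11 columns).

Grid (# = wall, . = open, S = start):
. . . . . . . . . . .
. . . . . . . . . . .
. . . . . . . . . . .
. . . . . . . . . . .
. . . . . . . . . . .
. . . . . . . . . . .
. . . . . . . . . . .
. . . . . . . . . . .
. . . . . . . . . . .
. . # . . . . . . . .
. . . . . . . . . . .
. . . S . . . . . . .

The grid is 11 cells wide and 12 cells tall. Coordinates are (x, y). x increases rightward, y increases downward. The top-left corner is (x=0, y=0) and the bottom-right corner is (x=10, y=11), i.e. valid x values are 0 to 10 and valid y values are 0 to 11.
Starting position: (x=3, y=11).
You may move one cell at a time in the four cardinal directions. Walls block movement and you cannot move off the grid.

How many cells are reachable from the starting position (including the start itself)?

Answer: Reachable cells: 131

Derivation:
BFS flood-fill from (x=3, y=11):
  Distance 0: (x=3, y=11)
  Distance 1: (x=3, y=10), (x=2, y=11), (x=4, y=11)
  Distance 2: (x=3, y=9), (x=2, y=10), (x=4, y=10), (x=1, y=11), (x=5, y=11)
  Distance 3: (x=3, y=8), (x=4, y=9), (x=1, y=10), (x=5, y=10), (x=0, y=11), (x=6, y=11)
  Distance 4: (x=3, y=7), (x=2, y=8), (x=4, y=8), (x=1, y=9), (x=5, y=9), (x=0, y=10), (x=6, y=10), (x=7, y=11)
  Distance 5: (x=3, y=6), (x=2, y=7), (x=4, y=7), (x=1, y=8), (x=5, y=8), (x=0, y=9), (x=6, y=9), (x=7, y=10), (x=8, y=11)
  Distance 6: (x=3, y=5), (x=2, y=6), (x=4, y=6), (x=1, y=7), (x=5, y=7), (x=0, y=8), (x=6, y=8), (x=7, y=9), (x=8, y=10), (x=9, y=11)
  Distance 7: (x=3, y=4), (x=2, y=5), (x=4, y=5), (x=1, y=6), (x=5, y=6), (x=0, y=7), (x=6, y=7), (x=7, y=8), (x=8, y=9), (x=9, y=10), (x=10, y=11)
  Distance 8: (x=3, y=3), (x=2, y=4), (x=4, y=4), (x=1, y=5), (x=5, y=5), (x=0, y=6), (x=6, y=6), (x=7, y=7), (x=8, y=8), (x=9, y=9), (x=10, y=10)
  Distance 9: (x=3, y=2), (x=2, y=3), (x=4, y=3), (x=1, y=4), (x=5, y=4), (x=0, y=5), (x=6, y=5), (x=7, y=6), (x=8, y=7), (x=9, y=8), (x=10, y=9)
  Distance 10: (x=3, y=1), (x=2, y=2), (x=4, y=2), (x=1, y=3), (x=5, y=3), (x=0, y=4), (x=6, y=4), (x=7, y=5), (x=8, y=6), (x=9, y=7), (x=10, y=8)
  Distance 11: (x=3, y=0), (x=2, y=1), (x=4, y=1), (x=1, y=2), (x=5, y=2), (x=0, y=3), (x=6, y=3), (x=7, y=4), (x=8, y=5), (x=9, y=6), (x=10, y=7)
  Distance 12: (x=2, y=0), (x=4, y=0), (x=1, y=1), (x=5, y=1), (x=0, y=2), (x=6, y=2), (x=7, y=3), (x=8, y=4), (x=9, y=5), (x=10, y=6)
  Distance 13: (x=1, y=0), (x=5, y=0), (x=0, y=1), (x=6, y=1), (x=7, y=2), (x=8, y=3), (x=9, y=4), (x=10, y=5)
  Distance 14: (x=0, y=0), (x=6, y=0), (x=7, y=1), (x=8, y=2), (x=9, y=3), (x=10, y=4)
  Distance 15: (x=7, y=0), (x=8, y=1), (x=9, y=2), (x=10, y=3)
  Distance 16: (x=8, y=0), (x=9, y=1), (x=10, y=2)
  Distance 17: (x=9, y=0), (x=10, y=1)
  Distance 18: (x=10, y=0)
Total reachable: 131 (grid has 131 open cells total)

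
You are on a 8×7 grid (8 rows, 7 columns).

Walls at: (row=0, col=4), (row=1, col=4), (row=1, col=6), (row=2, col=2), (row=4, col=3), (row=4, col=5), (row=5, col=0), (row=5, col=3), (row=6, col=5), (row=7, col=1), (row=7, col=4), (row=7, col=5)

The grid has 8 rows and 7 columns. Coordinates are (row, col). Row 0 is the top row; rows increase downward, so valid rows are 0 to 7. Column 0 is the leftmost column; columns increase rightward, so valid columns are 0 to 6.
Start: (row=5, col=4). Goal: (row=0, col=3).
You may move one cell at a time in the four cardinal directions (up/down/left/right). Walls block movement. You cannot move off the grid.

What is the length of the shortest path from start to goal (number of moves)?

BFS from (row=5, col=4) until reaching (row=0, col=3):
  Distance 0: (row=5, col=4)
  Distance 1: (row=4, col=4), (row=5, col=5), (row=6, col=4)
  Distance 2: (row=3, col=4), (row=5, col=6), (row=6, col=3)
  Distance 3: (row=2, col=4), (row=3, col=3), (row=3, col=5), (row=4, col=6), (row=6, col=2), (row=6, col=6), (row=7, col=3)
  Distance 4: (row=2, col=3), (row=2, col=5), (row=3, col=2), (row=3, col=6), (row=5, col=2), (row=6, col=1), (row=7, col=2), (row=7, col=6)
  Distance 5: (row=1, col=3), (row=1, col=5), (row=2, col=6), (row=3, col=1), (row=4, col=2), (row=5, col=1), (row=6, col=0)
  Distance 6: (row=0, col=3), (row=0, col=5), (row=1, col=2), (row=2, col=1), (row=3, col=0), (row=4, col=1), (row=7, col=0)  <- goal reached here
One shortest path (6 moves): (row=5, col=4) -> (row=4, col=4) -> (row=3, col=4) -> (row=3, col=3) -> (row=2, col=3) -> (row=1, col=3) -> (row=0, col=3)

Answer: Shortest path length: 6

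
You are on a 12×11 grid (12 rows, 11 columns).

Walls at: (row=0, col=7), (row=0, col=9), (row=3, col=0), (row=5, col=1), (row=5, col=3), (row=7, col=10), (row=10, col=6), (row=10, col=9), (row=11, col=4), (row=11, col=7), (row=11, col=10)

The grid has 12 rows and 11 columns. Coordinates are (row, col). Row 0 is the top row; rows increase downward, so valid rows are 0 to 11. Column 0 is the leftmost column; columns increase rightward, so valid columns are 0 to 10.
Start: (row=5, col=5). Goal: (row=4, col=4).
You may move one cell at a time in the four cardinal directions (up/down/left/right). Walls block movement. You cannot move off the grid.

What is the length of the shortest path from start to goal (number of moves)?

BFS from (row=5, col=5) until reaching (row=4, col=4):
  Distance 0: (row=5, col=5)
  Distance 1: (row=4, col=5), (row=5, col=4), (row=5, col=6), (row=6, col=5)
  Distance 2: (row=3, col=5), (row=4, col=4), (row=4, col=6), (row=5, col=7), (row=6, col=4), (row=6, col=6), (row=7, col=5)  <- goal reached here
One shortest path (2 moves): (row=5, col=5) -> (row=5, col=4) -> (row=4, col=4)

Answer: Shortest path length: 2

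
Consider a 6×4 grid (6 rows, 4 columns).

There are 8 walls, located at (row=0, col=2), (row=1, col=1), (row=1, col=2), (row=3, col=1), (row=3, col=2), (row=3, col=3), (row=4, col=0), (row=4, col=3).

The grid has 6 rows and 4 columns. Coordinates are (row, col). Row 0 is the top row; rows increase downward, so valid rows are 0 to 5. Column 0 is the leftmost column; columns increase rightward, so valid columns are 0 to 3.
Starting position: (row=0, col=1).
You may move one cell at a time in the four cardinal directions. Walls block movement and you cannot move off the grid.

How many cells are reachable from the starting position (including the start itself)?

BFS flood-fill from (row=0, col=1):
  Distance 0: (row=0, col=1)
  Distance 1: (row=0, col=0)
  Distance 2: (row=1, col=0)
  Distance 3: (row=2, col=0)
  Distance 4: (row=2, col=1), (row=3, col=0)
  Distance 5: (row=2, col=2)
  Distance 6: (row=2, col=3)
  Distance 7: (row=1, col=3)
  Distance 8: (row=0, col=3)
Total reachable: 10 (grid has 16 open cells total)

Answer: Reachable cells: 10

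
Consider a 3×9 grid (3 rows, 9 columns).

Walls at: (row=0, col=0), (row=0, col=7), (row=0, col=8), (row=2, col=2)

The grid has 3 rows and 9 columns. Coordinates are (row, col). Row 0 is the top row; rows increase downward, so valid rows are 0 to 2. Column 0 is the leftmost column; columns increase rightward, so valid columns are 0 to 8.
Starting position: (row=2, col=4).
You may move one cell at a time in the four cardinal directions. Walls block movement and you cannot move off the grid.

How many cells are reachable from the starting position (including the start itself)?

BFS flood-fill from (row=2, col=4):
  Distance 0: (row=2, col=4)
  Distance 1: (row=1, col=4), (row=2, col=3), (row=2, col=5)
  Distance 2: (row=0, col=4), (row=1, col=3), (row=1, col=5), (row=2, col=6)
  Distance 3: (row=0, col=3), (row=0, col=5), (row=1, col=2), (row=1, col=6), (row=2, col=7)
  Distance 4: (row=0, col=2), (row=0, col=6), (row=1, col=1), (row=1, col=7), (row=2, col=8)
  Distance 5: (row=0, col=1), (row=1, col=0), (row=1, col=8), (row=2, col=1)
  Distance 6: (row=2, col=0)
Total reachable: 23 (grid has 23 open cells total)

Answer: Reachable cells: 23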